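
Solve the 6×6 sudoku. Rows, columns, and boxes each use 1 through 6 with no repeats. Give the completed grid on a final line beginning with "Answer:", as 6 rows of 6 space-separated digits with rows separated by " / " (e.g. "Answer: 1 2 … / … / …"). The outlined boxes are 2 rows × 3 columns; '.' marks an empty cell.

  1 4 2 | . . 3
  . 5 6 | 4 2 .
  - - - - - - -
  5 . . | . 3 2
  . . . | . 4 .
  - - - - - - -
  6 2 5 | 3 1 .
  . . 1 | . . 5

Step 1. [r4c6∈{1,6}] across col 6, 6 lands solely at r4c6. So r4c6=6.
Step 2. [r2c1∈{3}] only 3 remains possible at r2c1 ⇒ r2c1=3.
Step 3. [r6c5∈{6}] r6c5's peers cover all but 6, so r6c5=6.
Step 4. [r4c4∈{1,5}] 5 has one home in row 4: r4c4 ⇒ r4c4=5.
Step 5. [r4c2∈{1,3}] across row 4, 1 lands solely at r4c2, so r4c2=1.
Step 6. [r6c1∈{4}] r6c1 has the single candidate 4, so r6c1=4.
Step 7. [r3c4∈{1}] r3c4 is down to just 1, so r3c4=1.
Step 8. [r4c3∈{3}] r4c3 has the single candidate 3, so r4c3=3.
Step 9. [r6c4∈{2}] nothing but 2 survives at r6c4 ⇒ r6c4=2.
Step 10. [r3c2∈{6}] nothing but 6 survives at r3c2, so r3c2=6.
Step 11. [r1c5∈{5}] r1c5 has the single candidate 5. So r1c5=5.
Step 12. [r6c2∈{3}] r6c2 is down to just 3. So r6c2=3.
Step 13. [r2c6∈{1}] only 1 remains possible at r2c6. So r2c6=1.
Step 14. [r1c4∈{6}] only 6 remains possible at r1c4 ⇒ r1c4=6.
Step 15. [r4c1∈{2}] only 2 remains possible at r4c1, so r4c1=2.
Step 16. [r5c6∈{4}] only 4 remains possible at r5c6 ⇒ r5c6=4.
Step 17. [r3c3∈{4}] nothing but 4 survives at r3c3 ⇒ r3c3=4.

Answer: 1 4 2 6 5 3 / 3 5 6 4 2 1 / 5 6 4 1 3 2 / 2 1 3 5 4 6 / 6 2 5 3 1 4 / 4 3 1 2 6 5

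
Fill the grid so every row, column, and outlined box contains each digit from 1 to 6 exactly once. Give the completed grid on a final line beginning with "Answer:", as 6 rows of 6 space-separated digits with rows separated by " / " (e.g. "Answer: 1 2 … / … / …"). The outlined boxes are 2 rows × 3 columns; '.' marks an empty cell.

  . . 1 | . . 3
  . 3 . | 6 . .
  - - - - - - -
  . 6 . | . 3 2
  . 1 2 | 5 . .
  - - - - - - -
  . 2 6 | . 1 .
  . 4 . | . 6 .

Step 1. [r4c5∈{4}] nothing but 4 survives at r4c5, so r4c5=4.
Step 2. [r6c6∈{5}] r6c6 has the single candidate 5. So r6c6=5.
Step 3. [r1c2∈{5}] only 5 remains possible at r1c2, so r1c2=5.
Step 4. [r2c3∈{4}] only 4 remains possible at r2c3. So r2c3=4.
Step 5. [r6c3∈{3}] only 3 remains possible at r6c3. So r6c3=3.
Step 6. [r1c5∈{2}] r1c5's peers cover all but 2, so r1c5=2.
Step 7. [r5c1∈{5}] nothing but 5 survives at r5c1. So r5c1=5.
Step 8. [r5c4∈{3,4}] in row 5, 3 fits only at r5c4, so r5c4=3.
Step 9. [r3c1∈{4}] only 4 remains possible at r3c1. So r3c1=4.
Step 10. [r6c1∈{1}] r6c1 has the single candidate 1 ⇒ r6c1=1.
Step 11. [r3c4∈{1}] r3c4's peers cover all but 1 ⇒ r3c4=1.
Step 12. [r2c6∈{1}] only 1 remains possible at r2c6, so r2c6=1.
Step 13. [r3c3∈{5}] r3c3 is down to just 5 ⇒ r3c3=5.
Step 14. [r4c1∈{3}] r4c1's peers cover all but 3, so r4c1=3.
Step 15. [r5c6∈{4}] r5c6's peers cover all but 4, so r5c6=4.
Step 16. [r2c1∈{2}] r2c1 is down to just 2 ⇒ r2c1=2.
Step 17. [r6c4∈{2}] r6c4 is down to just 2. So r6c4=2.
Step 18. [r2c5∈{5}] nothing but 5 survives at r2c5. So r2c5=5.
Step 19. [r4c6∈{6}] r4c6 has the single candidate 6. So r4c6=6.
Step 20. [r1c4∈{4}] r1c4's peers cover all but 4. So r1c4=4.
Step 21. [r1c1∈{6}] r1c1 is down to just 6, so r1c1=6.

Answer: 6 5 1 4 2 3 / 2 3 4 6 5 1 / 4 6 5 1 3 2 / 3 1 2 5 4 6 / 5 2 6 3 1 4 / 1 4 3 2 6 5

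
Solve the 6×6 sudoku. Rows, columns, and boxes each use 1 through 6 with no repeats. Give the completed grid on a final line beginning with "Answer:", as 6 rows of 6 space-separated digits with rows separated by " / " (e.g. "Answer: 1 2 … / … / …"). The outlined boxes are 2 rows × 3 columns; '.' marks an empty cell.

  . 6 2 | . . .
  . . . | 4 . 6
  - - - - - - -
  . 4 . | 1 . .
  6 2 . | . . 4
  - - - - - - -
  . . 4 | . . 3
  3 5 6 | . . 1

Step 1. [r3c1∈{5}] nothing but 5 survives at r3c1. So r3c1=5.
Step 2. [r2c5∈{1,2,3,5}] 2 has one home in row 2: r2c5 ⇒ r2c5=2.
Step 3. [r2c1∈{1}] r2c1's peers cover all but 1. So r2c1=1.
Step 4. [r5c4∈{2,5,6}] across col 4, 6 lands solely at r5c4, so r5c4=6.
Step 5. [r3c3∈{3}] only 3 remains possible at r3c3, so r3c3=3.
Step 6. [r5c5∈{5}] nothing but 5 survives at r5c5, so r5c5=5.
Step 7. [r4c4∈{3,5}] across row 4, 5 lands solely at r4c4 ⇒ r4c4=5.
Step 8. [r1c5∈{1,3}] row 1 places 1 nowhere but r1c5. So r1c5=1.
Step 9. [r4c5∈{3}] only 3 remains possible at r4c5 ⇒ r4c5=3.
Step 10. [r3c5∈{6}] r3c5's peers cover all but 6 ⇒ r3c5=6.
Step 11. [r5c2∈{1}] r5c2 is down to just 1, so r5c2=1.
Step 12. [r3c6∈{2}] r3c6 is down to just 2, so r3c6=2.
Step 13. [r1c6∈{5}] r1c6's peers cover all but 5. So r1c6=5.
Step 14. [r1c1∈{4}] nothing but 4 survives at r1c1 ⇒ r1c1=4.
Step 15. [r2c2∈{3}] nothing but 3 survives at r2c2 ⇒ r2c2=3.
Step 16. [r2c3∈{5}] nothing but 5 survives at r2c3 ⇒ r2c3=5.
Step 17. [r6c4∈{2}] only 2 remains possible at r6c4. So r6c4=2.
Step 18. [r4c3∈{1}] r4c3 is down to just 1. So r4c3=1.
Step 19. [r6c5∈{4}] r6c5 is down to just 4, so r6c5=4.
Step 20. [r1c4∈{3}] only 3 remains possible at r1c4, so r1c4=3.
Step 21. [r5c1∈{2}] r5c1 is down to just 2, so r5c1=2.

Answer: 4 6 2 3 1 5 / 1 3 5 4 2 6 / 5 4 3 1 6 2 / 6 2 1 5 3 4 / 2 1 4 6 5 3 / 3 5 6 2 4 1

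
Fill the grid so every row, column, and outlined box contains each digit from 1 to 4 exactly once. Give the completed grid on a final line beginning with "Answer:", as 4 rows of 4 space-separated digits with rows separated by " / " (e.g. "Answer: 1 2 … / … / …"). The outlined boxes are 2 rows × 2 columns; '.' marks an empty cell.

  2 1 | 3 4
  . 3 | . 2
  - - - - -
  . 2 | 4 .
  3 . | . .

Step 1. [r4c4∈{1}] nothing but 1 survives at r4c4 ⇒ r4c4=1.
Step 2. [r3c4∈{3}] only 3 remains possible at r3c4, so r3c4=3.
Step 3. [r4c2∈{4}] only 4 remains possible at r4c2. So r4c2=4.
Step 4. [r2c3∈{1}] r2c3 has the single candidate 1. So r2c3=1.
Step 5. [r3c1∈{1}] nothing but 1 survives at r3c1 ⇒ r3c1=1.
Step 6. [r2c1∈{4}] r2c1's peers cover all but 4. So r2c1=4.
Step 7. [r4c3∈{2}] r4c3 has the single candidate 2. So r4c3=2.

Answer: 2 1 3 4 / 4 3 1 2 / 1 2 4 3 / 3 4 2 1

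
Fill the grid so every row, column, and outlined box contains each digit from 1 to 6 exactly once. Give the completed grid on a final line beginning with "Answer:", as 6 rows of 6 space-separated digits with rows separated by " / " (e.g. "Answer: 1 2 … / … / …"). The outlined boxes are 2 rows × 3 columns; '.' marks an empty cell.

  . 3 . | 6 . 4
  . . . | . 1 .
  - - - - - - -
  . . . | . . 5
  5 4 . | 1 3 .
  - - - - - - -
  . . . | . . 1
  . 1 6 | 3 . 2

Step 1. [r4c3∈{2}] only 2 remains possible at r4c3. So r4c3=2.
Step 2. [r6c1∈{4}] nothing but 4 survives at r6c1. So r6c1=4.
Step 3. [r5c5∈{4,5,6}] r5c5 is the only open cell in row 5 admitting 6, so r5c5=6.
Step 4. [r3c5∈{2,4}] col 5 places 4 nowhere but r3c5. So r3c5=4.
Step 5. [r1c5∈{2,5}] 2 has one home in col 5: r1c5, so r1c5=2.
Step 6. [r1c3∈{1,5}] 5 has one home in row 1: r1c3, so r1c3=5.
Step 7. [r3c3∈{1,3}] r3c3 is the only open cell in col 3 admitting 1 ⇒ r3c3=1.
Step 8. [r5c2∈{2,5}] col 2 places 5 nowhere but r5c2, so r5c2=5.
Step 9. [r5c1∈{2,3}] row 5 places 2 nowhere but r5c1. So r5c1=2.
Step 10. [r3c2∈{6}] r3c2's peers cover all but 6, so r3c2=6.
Step 11. [r3c4∈{2}] r3c4 has the single candidate 2. So r3c4=2.
Step 12. [r2c6∈{3}] r2c6's peers cover all but 3, so r2c6=3.
Step 13. [r2c4∈{5}] r2c4's peers cover all but 5. So r2c4=5.
Step 14. [r3c1∈{3}] r3c1 is down to just 3. So r3c1=3.
Step 15. [r6c5∈{5}] r6c5 is down to just 5 ⇒ r6c5=5.
Step 16. [r1c1∈{1}] r1c1 has the single candidate 1. So r1c1=1.
Step 17. [r5c3∈{3}] r5c3's peers cover all but 3, so r5c3=3.
Step 18. [r2c2∈{2}] only 2 remains possible at r2c2. So r2c2=2.
Step 19. [r5c4∈{4}] r5c4 has the single candidate 4, so r5c4=4.
Step 20. [r2c1∈{6}] nothing but 6 survives at r2c1 ⇒ r2c1=6.
Step 21. [r4c6∈{6}] only 6 remains possible at r4c6 ⇒ r4c6=6.
Step 22. [r2c3∈{4}] r2c3's peers cover all but 4. So r2c3=4.

Answer: 1 3 5 6 2 4 / 6 2 4 5 1 3 / 3 6 1 2 4 5 / 5 4 2 1 3 6 / 2 5 3 4 6 1 / 4 1 6 3 5 2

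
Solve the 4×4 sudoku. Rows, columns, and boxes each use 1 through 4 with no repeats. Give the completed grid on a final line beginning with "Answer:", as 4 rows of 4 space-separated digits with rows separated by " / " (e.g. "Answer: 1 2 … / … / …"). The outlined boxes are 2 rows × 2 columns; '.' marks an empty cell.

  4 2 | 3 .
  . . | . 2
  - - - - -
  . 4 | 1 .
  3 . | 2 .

Step 1. [r2c1∈{1}] r2c1's peers cover all but 1. So r2c1=1.
Step 2. [r3c4∈{3}] r3c4's peers cover all but 3, so r3c4=3.
Step 3. [r4c2∈{1}] r4c2 is down to just 1, so r4c2=1.
Step 4. [r2c3∈{4}] only 4 remains possible at r2c3 ⇒ r2c3=4.
Step 5. [r2c2∈{3}] nothing but 3 survives at r2c2. So r2c2=3.
Step 6. [r1c4∈{1}] r1c4's peers cover all but 1 ⇒ r1c4=1.
Step 7. [r3c1∈{2}] r3c1 has the single candidate 2. So r3c1=2.
Step 8. [r4c4∈{4}] r4c4 has the single candidate 4, so r4c4=4.

Answer: 4 2 3 1 / 1 3 4 2 / 2 4 1 3 / 3 1 2 4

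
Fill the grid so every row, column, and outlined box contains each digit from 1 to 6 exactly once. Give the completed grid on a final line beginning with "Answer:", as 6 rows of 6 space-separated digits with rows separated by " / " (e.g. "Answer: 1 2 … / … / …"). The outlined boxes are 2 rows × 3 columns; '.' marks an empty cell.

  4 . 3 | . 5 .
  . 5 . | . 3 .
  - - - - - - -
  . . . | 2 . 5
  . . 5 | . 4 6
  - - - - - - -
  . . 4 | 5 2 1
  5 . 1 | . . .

Step 1. [r6c2∈{2,3,6}] row 6 places 2 nowhere but r6c2. So r6c2=2.
Step 2. [r4c4∈{1,3}] in box 4, 3 fits only at r4c4, so r4c4=3.
Step 3. [r4c2∈{1}] r4c2 has the single candidate 1 ⇒ r4c2=1.
Step 4. [r1c2∈{6}] nothing but 6 survives at r1c2. So r1c2=6.
Step 5. [r2c4∈{1,4,6}] row 2 places 6 nowhere but r2c4. So r2c4=6.
Step 6. [r2c3∈{2}] only 2 remains possible at r2c3, so r2c3=2.
Step 7. [r5c2∈{3}] r5c2 has the single candidate 3. So r5c2=3.
Step 8. [r3c3∈{6}] r3c3's peers cover all but 6, so r3c3=6.
Step 9. [r6c6∈{3,4}] across row 6, 3 lands solely at r6c6 ⇒ r6c6=3.
Step 10. [r3c5∈{1}] only 1 remains possible at r3c5, so r3c5=1.
Step 11. [r1c6∈{2}] nothing but 2 survives at r1c6 ⇒ r1c6=2.
Step 12. [r2c1∈{1}] only 1 remains possible at r2c1 ⇒ r2c1=1.
Step 13. [r6c5∈{6}] nothing but 6 survives at r6c5 ⇒ r6c5=6.
Step 14. [r4c1∈{2}] nothing but 2 survives at r4c1, so r4c1=2.
Step 15. [r1c4∈{1}] r1c4 has the single candidate 1 ⇒ r1c4=1.
Step 16. [r5c1∈{6}] nothing but 6 survives at r5c1. So r5c1=6.
Step 17. [r2c6∈{4}] r2c6 is down to just 4, so r2c6=4.
Step 18. [r3c2∈{4}] r3c2's peers cover all but 4 ⇒ r3c2=4.
Step 19. [r6c4∈{4}] nothing but 4 survives at r6c4. So r6c4=4.
Step 20. [r3c1∈{3}] nothing but 3 survives at r3c1, so r3c1=3.

Answer: 4 6 3 1 5 2 / 1 5 2 6 3 4 / 3 4 6 2 1 5 / 2 1 5 3 4 6 / 6 3 4 5 2 1 / 5 2 1 4 6 3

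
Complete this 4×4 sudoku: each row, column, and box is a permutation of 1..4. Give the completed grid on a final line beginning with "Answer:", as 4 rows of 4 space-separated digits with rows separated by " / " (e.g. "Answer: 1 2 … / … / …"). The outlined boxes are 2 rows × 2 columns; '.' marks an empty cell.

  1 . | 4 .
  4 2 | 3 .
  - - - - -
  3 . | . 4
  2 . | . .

Step 1. [r4c3∈{1}] nothing but 1 survives at r4c3 ⇒ r4c3=1.
Step 2. [r1c4∈{2}] nothing but 2 survives at r1c4 ⇒ r1c4=2.
Step 3. [r2c4∈{1}] r2c4 is down to just 1 ⇒ r2c4=1.
Step 4. [r3c2∈{1}] nothing but 1 survives at r3c2, so r3c2=1.
Step 5. [r1c2∈{3}] r1c2 is down to just 3. So r1c2=3.
Step 6. [r4c2∈{4}] nothing but 4 survives at r4c2 ⇒ r4c2=4.
Step 7. [r4c4∈{3}] nothing but 3 survives at r4c4 ⇒ r4c4=3.
Step 8. [r3c3∈{2}] r3c3 is down to just 2, so r3c3=2.

Answer: 1 3 4 2 / 4 2 3 1 / 3 1 2 4 / 2 4 1 3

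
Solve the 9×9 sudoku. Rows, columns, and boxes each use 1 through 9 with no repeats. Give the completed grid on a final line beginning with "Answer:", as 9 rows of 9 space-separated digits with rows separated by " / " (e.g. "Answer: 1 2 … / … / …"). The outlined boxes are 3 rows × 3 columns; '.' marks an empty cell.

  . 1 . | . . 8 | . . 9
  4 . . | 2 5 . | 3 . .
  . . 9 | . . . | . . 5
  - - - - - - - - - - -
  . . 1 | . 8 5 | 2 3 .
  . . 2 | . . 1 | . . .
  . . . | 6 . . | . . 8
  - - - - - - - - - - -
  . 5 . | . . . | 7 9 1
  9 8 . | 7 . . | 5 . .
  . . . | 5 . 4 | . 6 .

Step 1. [r8c5∈{1,2,3,6}] r8c5 is the only open cell in row 8 admitting 1, so r8c5=1.
Step 2. [r2c8∈{1,7,8}] 1 has one home in row 2: r2c8, so r2c8=1.
Step 3. [r5c1∈{3,5,6,7,8}] in row 5, 8 fits only at r5c1, so r5c1=8.
Step 4. [r3c8∈{2,4,7,8}] across col 8, 8 lands solely at r3c8. So r3c8=8.
Step 5. [r1c8∈{2,4,7}] r1c8 is the only open cell in box 3 admitting 2 ⇒ r1c8=2.
Step 6. [r2c9∈{6,7}] r2c9 is the only open cell in box 3 admitting 7 ⇒ r2c9=7.
Step 7. [r2c2∈{6}] r2c2 is down to just 6. So r2c2=6.
Step 8. [r8c8∈{4}] only 4 remains possible at r8c8, so r8c8=4.
Step 9. [r9c5∈{2,3,9}] across row 9, 9 lands solely at r9c5 ⇒ r9c5=9.
Step 10. [r7c3∈{3,4,6}] 4 has one home in row 7: r7c3. So r7c3=4.
Step 11. [r4c1∈{6,7}] in box 4, 6 fits only at r4c1. So r4c1=6.
Step 12. [r4c2∈{4,7,9}] 7 has one home in row 4: r4c2. So r4c2=7.
Step 13. [r4c9∈{4}] only 4 remains possible at r4c9. So r4c9=4.
Step 14. [r9c1∈{1,2,3,7}] r9c1 is the only open cell in row 9 admitting 1. So r9c1=1.
Step 15. [r9c3∈{3,7}] r9c3 is the only open cell in row 9 admitting 7, so r9c3=7.
Step 16. [r8c3∈{3,6}] r8c3 is the only open cell in col 3 admitting 6, so r8c3=6.
Step 17. [r5c8∈{5,7}] row 5 places 5 nowhere but r5c8. So r5c8=5.
Step 18. [r5c5∈{3,4,7}] r5c5 is the only open cell in row 5 admitting 7 ⇒ r5c5=7.
Step 19. [r1c1∈{3,5,7}] row 1 places 7 nowhere but r1c1 ⇒ r1c1=7.
Step 20. [r4c4∈{9}] r4c4 is down to just 9. So r4c4=9.
Step 21. [r3c4∈{1,3,4}] row 3 places 1 nowhere but r3c4 ⇒ r3c4=1.
Step 22. [r3c6∈{3,6,7}] in row 3, 7 fits only at r3c6, so r3c6=7.
Step 23. [r7c6∈{2,3,6}] col 6 places 6 nowhere but r7c6 ⇒ r7c6=6.
Step 24. [r1c3∈{3,5}] 5 has one home in row 1: r1c3. So r1c3=5.
Step 25. [r6c3∈{3}] nothing but 3 survives at r6c3 ⇒ r6c3=3.
Step 26. [r8c6∈{2,3}] across col 6, 3 lands solely at r8c6 ⇒ r8c6=3.
Step 27. [r7c1∈{2,3}] row 7 places 3 nowhere but r7c1, so r7c1=3.
Step 28. [r3c2∈{2,3}] 3 has one home in col 2: r3c2. So r3c2=3.
Step 29. [r1c5∈{3,4,6}] col 5 places 3 nowhere but r1c5. So r1c5=3.
Step 30. [r1c4∈{4}] r1c4 is down to just 4 ⇒ r1c4=4.
Step 31. [r6c5∈{2,4}] in col 5, 4 fits only at r6c5 ⇒ r6c5=4.
Step 32. [r6c2∈{9}] only 9 remains possible at r6c2. So r6c2=9.
Step 33. [r1c7∈{6}] r1c7's peers cover all but 6. So r1c7=6.
Step 34. [r8c9∈{2}] r8c9 has the single candidate 2 ⇒ r8c9=2.
Step 35. [r3c7∈{4}] r3c7's peers cover all but 4, so r3c7=4.
Step 36. [r9c2∈{2}] nothing but 2 survives at r9c2, so r9c2=2.
Step 37. [r9c7∈{8}] r9c7's peers cover all but 8 ⇒ r9c7=8.
Step 38. [r2c6∈{9}] nothing but 9 survives at r2c6 ⇒ r2c6=9.
Step 39. [r5c4∈{3}] r5c4 is down to just 3 ⇒ r5c4=3.
Step 40. [r5c7∈{9}] r5c7 has the single candidate 9. So r5c7=9.
Step 41. [r6c1∈{5}] r6c1 has the single candidate 5. So r6c1=5.
Step 42. [r3c5∈{6}] nothing but 6 survives at r3c5. So r3c5=6.
Step 43. [r6c8∈{7}] only 7 remains possible at r6c8 ⇒ r6c8=7.
Step 44. [r6c6∈{2}] nothing but 2 survives at r6c6. So r6c6=2.
Step 45. [r6c7∈{1}] r6c7 is down to just 1. So r6c7=1.
Step 46. [r7c4∈{8}] r7c4 is down to just 8. So r7c4=8.
Step 47. [r9c9∈{3}] r9c9 is down to just 3, so r9c9=3.
Step 48. [r2c3∈{8}] nothing but 8 survives at r2c3 ⇒ r2c3=8.
Step 49. [r3c1∈{2}] nothing but 2 survives at r3c1 ⇒ r3c1=2.
Step 50. [r7c5∈{2}] r7c5 is down to just 2, so r7c5=2.
Step 51. [r5c2∈{4}] nothing but 4 survives at r5c2, so r5c2=4.
Step 52. [r5c9∈{6}] r5c9's peers cover all but 6 ⇒ r5c9=6.

Answer: 7 1 5 4 3 8 6 2 9 / 4 6 8 2 5 9 3 1 7 / 2 3 9 1 6 7 4 8 5 / 6 7 1 9 8 5 2 3 4 / 8 4 2 3 7 1 9 5 6 / 5 9 3 6 4 2 1 7 8 / 3 5 4 8 2 6 7 9 1 / 9 8 6 7 1 3 5 4 2 / 1 2 7 5 9 4 8 6 3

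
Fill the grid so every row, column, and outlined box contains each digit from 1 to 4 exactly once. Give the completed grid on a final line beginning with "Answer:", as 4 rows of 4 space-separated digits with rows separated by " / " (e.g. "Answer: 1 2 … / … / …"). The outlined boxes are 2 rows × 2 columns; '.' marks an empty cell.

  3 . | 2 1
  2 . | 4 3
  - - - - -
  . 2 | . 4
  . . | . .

Step 1. [r3c1∈{1}] r3c1's peers cover all but 1 ⇒ r3c1=1.
Step 2. [r4c2∈{3,4}] across col 2, 3 lands solely at r4c2. So r4c2=3.
Step 3. [r2c2∈{1}] r2c2 has the single candidate 1, so r2c2=1.
Step 4. [r4c4∈{2}] r4c4 is down to just 2, so r4c4=2.
Step 5. [r3c3∈{3}] r3c3 has the single candidate 3. So r3c3=3.
Step 6. [r4c1∈{4}] only 4 remains possible at r4c1 ⇒ r4c1=4.
Step 7. [r4c3∈{1}] nothing but 1 survives at r4c3, so r4c3=1.
Step 8. [r1c2∈{4}] r1c2 has the single candidate 4 ⇒ r1c2=4.

Answer: 3 4 2 1 / 2 1 4 3 / 1 2 3 4 / 4 3 1 2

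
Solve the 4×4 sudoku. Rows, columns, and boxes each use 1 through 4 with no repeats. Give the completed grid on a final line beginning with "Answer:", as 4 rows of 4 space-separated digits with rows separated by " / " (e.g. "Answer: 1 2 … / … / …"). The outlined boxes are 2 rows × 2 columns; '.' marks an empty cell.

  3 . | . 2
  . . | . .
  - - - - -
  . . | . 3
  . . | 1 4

Step 1. [r1c2∈{1,4}] 1 has one home in row 1: r1c2 ⇒ r1c2=1.
Step 2. [r4c1∈{2}] nothing but 2 survives at r4c1 ⇒ r4c1=2.
Step 3. [r2c1∈{4}] r2c1 has the single candidate 4, so r2c1=4.
Step 4. [r2c3∈{3}] nothing but 3 survives at r2c3 ⇒ r2c3=3.
Step 5. [r3c3∈{2}] only 2 remains possible at r3c3. So r3c3=2.
Step 6. [r2c4∈{1}] r2c4 has the single candidate 1 ⇒ r2c4=1.
Step 7. [r3c2∈{4}] nothing but 4 survives at r3c2, so r3c2=4.
Step 8. [r4c2∈{3}] r4c2 is down to just 3. So r4c2=3.
Step 9. [r2c2∈{2}] nothing but 2 survives at r2c2. So r2c2=2.
Step 10. [r3c1∈{1}] r3c1 is down to just 1 ⇒ r3c1=1.
Step 11. [r1c3∈{4}] r1c3 has the single candidate 4 ⇒ r1c3=4.

Answer: 3 1 4 2 / 4 2 3 1 / 1 4 2 3 / 2 3 1 4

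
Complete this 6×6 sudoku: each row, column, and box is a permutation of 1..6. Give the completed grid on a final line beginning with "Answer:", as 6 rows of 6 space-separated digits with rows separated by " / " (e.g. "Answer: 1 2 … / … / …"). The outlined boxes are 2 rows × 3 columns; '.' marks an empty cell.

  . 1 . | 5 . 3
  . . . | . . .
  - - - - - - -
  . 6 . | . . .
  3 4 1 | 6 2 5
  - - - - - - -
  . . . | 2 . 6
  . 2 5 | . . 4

Step 1. [r6c1∈{1,6}] across row 6, 6 lands solely at r6c1, so r6c1=6.
Step 2. [r5c2∈{3}] r5c2's peers cover all but 3. So r5c2=3.
Step 3. [r3c3∈{2}] nothing but 2 survives at r3c3, so r3c3=2.
Step 4. [r5c3∈{4}] only 4 remains possible at r5c3 ⇒ r5c3=4.
Step 5. [r3c6∈{1}] only 1 remains possible at r3c6. So r3c6=1.
Step 6. [r1c3∈{6}] r1c3 has the single candidate 6, so r1c3=6.
Step 7. [r1c5∈{4}] nothing but 4 survives at r1c5, so r1c5=4.
Step 8. [r3c5∈{3}] r3c5 has the single candidate 3. So r3c5=3.
Step 9. [r6c5∈{1}] r6c5 has the single candidate 1. So r6c5=1.
Step 10. [r2c1∈{2,4,5}] 4 has one home in row 2: r2c1 ⇒ r2c1=4.
Step 11. [r3c4∈{4}] r3c4 has the single candidate 4, so r3c4=4.
Step 12. [r5c1∈{1}] r5c1's peers cover all but 1, so r5c1=1.
Step 13. [r2c2∈{5}] r2c2's peers cover all but 5. So r2c2=5.
Step 14. [r2c4∈{1}] r2c4 has the single candidate 1 ⇒ r2c4=1.
Step 15. [r2c6∈{2}] r2c6's peers cover all but 2. So r2c6=2.
Step 16. [r2c5∈{6}] r2c5 is down to just 6. So r2c5=6.
Step 17. [r6c4∈{3}] r6c4's peers cover all but 3, so r6c4=3.
Step 18. [r2c3∈{3}] r2c3's peers cover all but 3 ⇒ r2c3=3.
Step 19. [r1c1∈{2}] r1c1's peers cover all but 2, so r1c1=2.
Step 20. [r3c1∈{5}] nothing but 5 survives at r3c1, so r3c1=5.
Step 21. [r5c5∈{5}] nothing but 5 survives at r5c5 ⇒ r5c5=5.

Answer: 2 1 6 5 4 3 / 4 5 3 1 6 2 / 5 6 2 4 3 1 / 3 4 1 6 2 5 / 1 3 4 2 5 6 / 6 2 5 3 1 4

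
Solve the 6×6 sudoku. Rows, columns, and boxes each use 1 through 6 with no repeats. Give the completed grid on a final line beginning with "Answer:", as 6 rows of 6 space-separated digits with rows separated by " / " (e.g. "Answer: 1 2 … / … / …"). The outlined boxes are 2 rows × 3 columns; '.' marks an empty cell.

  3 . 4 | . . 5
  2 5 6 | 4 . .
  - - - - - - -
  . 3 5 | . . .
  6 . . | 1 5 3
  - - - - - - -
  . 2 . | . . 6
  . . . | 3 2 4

Step 1. [r6c3∈{1}] r6c3 is down to just 1 ⇒ r6c3=1.
Step 2. [r3c5∈{4,6}] r3c5 is the only open cell in col 5 admitting 4. So r3c5=4.
Step 3. [r1c5∈{1,6}] across col 5, 6 lands solely at r1c5. So r1c5=6.
Step 4. [r2c6∈{1}] r2c6's peers cover all but 1 ⇒ r2c6=1.
Step 5. [r3c6∈{2}] only 2 remains possible at r3c6. So r3c6=2.
Step 6. [r5c4∈{5}] only 5 remains possible at r5c4. So r5c4=5.
Step 7. [r5c3∈{3}] r5c3 is down to just 3, so r5c3=3.
Step 8. [r5c1∈{4}] r5c1's peers cover all but 4. So r5c1=4.
Step 9. [r2c5∈{3}] r2c5 has the single candidate 3. So r2c5=3.
Step 10. [r1c4∈{2}] r1c4 is down to just 2. So r1c4=2.
Step 11. [r1c2∈{1}] nothing but 1 survives at r1c2, so r1c2=1.
Step 12. [r6c1∈{5}] r6c1 is down to just 5. So r6c1=5.
Step 13. [r3c1∈{1}] r3c1's peers cover all but 1, so r3c1=1.
Step 14. [r3c4∈{6}] nothing but 6 survives at r3c4 ⇒ r3c4=6.
Step 15. [r5c5∈{1}] r5c5's peers cover all but 1, so r5c5=1.
Step 16. [r6c2∈{6}] only 6 remains possible at r6c2 ⇒ r6c2=6.
Step 17. [r4c3∈{2}] nothing but 2 survives at r4c3 ⇒ r4c3=2.
Step 18. [r4c2∈{4}] r4c2 has the single candidate 4, so r4c2=4.

Answer: 3 1 4 2 6 5 / 2 5 6 4 3 1 / 1 3 5 6 4 2 / 6 4 2 1 5 3 / 4 2 3 5 1 6 / 5 6 1 3 2 4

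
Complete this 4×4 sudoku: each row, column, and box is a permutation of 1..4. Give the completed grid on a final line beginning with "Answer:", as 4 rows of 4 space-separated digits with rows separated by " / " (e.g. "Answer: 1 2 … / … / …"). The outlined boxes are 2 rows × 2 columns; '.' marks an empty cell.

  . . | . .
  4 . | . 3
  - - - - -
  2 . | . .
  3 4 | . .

Step 1. [r1c1∈{1}] nothing but 1 survives at r1c1. So r1c1=1.
Step 2. [r2c3∈{1,2}] in row 2, 1 fits only at r2c3, so r2c3=1.
Step 3. [r4c4∈{1,2}] row 4 places 1 nowhere but r4c4, so r4c4=1.
Step 4. [r1c4∈{2,4}] in col 4, 2 fits only at r1c4 ⇒ r1c4=2.
Step 5. [r3c3∈{3,4}] r3c3 is the only open cell in row 3 admitting 3, so r3c3=3.
Step 6. [r3c2∈{1}] only 1 remains possible at r3c2 ⇒ r3c2=1.
Step 7. [r4c3∈{2}] nothing but 2 survives at r4c3, so r4c3=2.
Step 8. [r3c4∈{4}] r3c4 has the single candidate 4. So r3c4=4.
Step 9. [r1c3∈{4}] r1c3 has the single candidate 4, so r1c3=4.
Step 10. [r1c2∈{3}] r1c2 has the single candidate 3, so r1c2=3.
Step 11. [r2c2∈{2}] nothing but 2 survives at r2c2 ⇒ r2c2=2.

Answer: 1 3 4 2 / 4 2 1 3 / 2 1 3 4 / 3 4 2 1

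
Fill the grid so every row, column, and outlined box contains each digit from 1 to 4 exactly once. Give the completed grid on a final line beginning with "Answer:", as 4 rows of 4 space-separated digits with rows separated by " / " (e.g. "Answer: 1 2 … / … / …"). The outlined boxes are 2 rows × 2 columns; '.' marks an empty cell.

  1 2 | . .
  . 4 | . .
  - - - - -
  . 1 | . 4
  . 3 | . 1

Step 1. [r4c3∈{2}] r4c3's peers cover all but 2 ⇒ r4c3=2.
Step 2. [r1c4∈{3}] only 3 remains possible at r1c4, so r1c4=3.
Step 3. [r3c3∈{3}] nothing but 3 survives at r3c3, so r3c3=3.
Step 4. [r2c1∈{3}] r2c1 has the single candidate 3 ⇒ r2c1=3.
Step 5. [r3c1∈{2}] r3c1 has the single candidate 2 ⇒ r3c1=2.
Step 6. [r1c3∈{4}] r1c3 is down to just 4, so r1c3=4.
Step 7. [r4c1∈{4}] r4c1 is down to just 4, so r4c1=4.
Step 8. [r2c4∈{2}] nothing but 2 survives at r2c4 ⇒ r2c4=2.
Step 9. [r2c3∈{1}] r2c3's peers cover all but 1, so r2c3=1.

Answer: 1 2 4 3 / 3 4 1 2 / 2 1 3 4 / 4 3 2 1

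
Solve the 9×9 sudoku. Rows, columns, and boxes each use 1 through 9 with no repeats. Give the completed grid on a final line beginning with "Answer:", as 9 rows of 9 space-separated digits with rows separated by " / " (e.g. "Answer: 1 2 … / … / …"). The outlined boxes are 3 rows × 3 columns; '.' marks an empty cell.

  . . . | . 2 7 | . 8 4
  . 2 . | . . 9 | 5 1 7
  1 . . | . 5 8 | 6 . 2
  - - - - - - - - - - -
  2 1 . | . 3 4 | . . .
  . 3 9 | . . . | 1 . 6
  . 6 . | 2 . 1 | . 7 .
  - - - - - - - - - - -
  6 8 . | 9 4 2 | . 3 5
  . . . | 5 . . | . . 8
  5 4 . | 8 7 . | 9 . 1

Step 1. [r8c7∈{2,4,7}] 2 has one home in col 7: r8c7. So r8c7=2.
Step 2. [r6c7∈{3,4,8}] col 7 places 4 nowhere but r6c7. So r6c7=4.
Step 3. [r6c1∈{8}] r6c1 is down to just 8. So r6c1=8.
Step 4. [r2c5∈{6}] r2c5 is down to just 6, so r2c5=6.
Step 5. [r1c7∈{3}] r1c7's peers cover all but 3, so r1c7=3.
Step 6. [r1c1∈{9}] nothing but 9 survives at r1c1, so r1c1=9.
Step 7. [r5c1∈{4,7}] 4 has one home in row 5: r5c1 ⇒ r5c1=4.
Step 8. [r4c3∈{5,7}] across box 4, 7 lands solely at r4c3, so r4c3=7.
Step 9. [r2c1∈{3}] r2c1's peers cover all but 3 ⇒ r2c1=3.
Step 10. [r4c9∈{9}] r4c9 has the single candidate 9 ⇒ r4c9=9.
Step 11. [r9c8∈{6}] only 6 remains possible at r9c8 ⇒ r9c8=6.
Step 12. [r2c4∈{4}] r2c4 is down to just 4, so r2c4=4.
Step 13. [r9c6∈{3}] only 3 remains possible at r9c6, so r9c6=3.
Step 14. [r1c3∈{5,6}] across row 1, 6 lands solely at r1c3, so r1c3=6.
Step 15. [r8c2∈{7,9}] in row 8, 9 fits only at r8c2. So r8c2=9.
Step 16. [r8c3∈{1,3}] r8c3 is the only open cell in row 8 admitting 3 ⇒ r8c3=3.
Step 17. [r5c6∈{5}] r5c6's peers cover all but 5 ⇒ r5c6=5.
Step 18. [r1c2∈{5}] nothing but 5 survives at r1c2. So r1c2=5.
Step 19. [r7c7∈{7}] r7c7 is down to just 7. So r7c7=7.
Step 20. [r4c7∈{8}] nothing but 8 survives at r4c7. So r4c7=8.
Step 21. [r8c8∈{4}] r8c8 has the single candidate 4. So r8c8=4.
Step 22. [r3c2∈{7}] r3c2 has the single candidate 7. So r3c2=7.
Step 23. [r4c8∈{5}] r4c8 has the single candidate 5. So r4c8=5.
Step 24. [r9c3∈{2}] r9c3 has the single candidate 2 ⇒ r9c3=2.
Step 25. [r6c9∈{3}] nothing but 3 survives at r6c9. So r6c9=3.
Step 26. [r6c5∈{9}] only 9 remains possible at r6c5. So r6c5=9.
Step 27. [r8c5∈{1}] r8c5 is down to just 1 ⇒ r8c5=1.
Step 28. [r5c8∈{2}] r5c8's peers cover all but 2, so r5c8=2.
Step 29. [r6c3∈{5}] r6c3 is down to just 5. So r6c3=5.
Step 30. [r3c8∈{9}] r3c8 is down to just 9. So r3c8=9.
Step 31. [r8c1∈{7}] r8c1's peers cover all but 7. So r8c1=7.
Step 32. [r7c3∈{1}] only 1 remains possible at r7c3, so r7c3=1.
Step 33. [r5c5∈{8}] nothing but 8 survives at r5c5 ⇒ r5c5=8.
Step 34. [r8c6∈{6}] r8c6 is down to just 6 ⇒ r8c6=6.
Step 35. [r2c3∈{8}] nothing but 8 survives at r2c3 ⇒ r2c3=8.
Step 36. [r1c4∈{1}] nothing but 1 survives at r1c4 ⇒ r1c4=1.
Step 37. [r3c3∈{4}] r3c3's peers cover all but 4, so r3c3=4.
Step 38. [r3c4∈{3}] only 3 remains possible at r3c4. So r3c4=3.
Step 39. [r4c4∈{6}] r4c4's peers cover all but 6 ⇒ r4c4=6.
Step 40. [r5c4∈{7}] r5c4 is down to just 7 ⇒ r5c4=7.

Answer: 9 5 6 1 2 7 3 8 4 / 3 2 8 4 6 9 5 1 7 / 1 7 4 3 5 8 6 9 2 / 2 1 7 6 3 4 8 5 9 / 4 3 9 7 8 5 1 2 6 / 8 6 5 2 9 1 4 7 3 / 6 8 1 9 4 2 7 3 5 / 7 9 3 5 1 6 2 4 8 / 5 4 2 8 7 3 9 6 1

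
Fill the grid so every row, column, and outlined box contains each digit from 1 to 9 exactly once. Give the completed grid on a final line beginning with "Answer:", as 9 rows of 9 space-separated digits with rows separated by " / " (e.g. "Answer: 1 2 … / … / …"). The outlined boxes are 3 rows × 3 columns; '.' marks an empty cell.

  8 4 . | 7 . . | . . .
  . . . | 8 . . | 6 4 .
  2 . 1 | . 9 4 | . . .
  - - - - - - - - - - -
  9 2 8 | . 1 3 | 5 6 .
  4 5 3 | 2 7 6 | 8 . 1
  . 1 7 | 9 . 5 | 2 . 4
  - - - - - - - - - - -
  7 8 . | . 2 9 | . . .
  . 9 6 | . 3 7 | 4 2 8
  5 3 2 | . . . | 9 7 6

Step 1. [r3c4∈{3,5,6}] in col 4, 3 fits only at r3c4 ⇒ r3c4=3.
Step 2. [r2c5∈{5}] r2c5's peers cover all but 5, so r2c5=5.
Step 3. [r7c4∈{1,4,5,6}] across row 7, 6 lands solely at r7c4, so r7c4=6.
Step 4. [r1c3∈{5,9}] col 3 places 5 nowhere but r1c3. So r1c3=5.
Step 5. [r2c6∈{1,2}] r2c6 is the only open cell in row 2 admitting 1, so r2c6=1.
Step 6. [r2c9∈{2,3,7,9}] across row 2, 2 lands solely at r2c9 ⇒ r2c9=2.
Step 7. [r6c8∈{3}] r6c8's peers cover all but 3. So r6c8=3.
Step 8. [r9c4∈{1,4}] row 9 places 1 nowhere but r9c4. So r9c4=1.
Step 9. [r1c9∈{3,9}] col 9 places 9 nowhere but r1c9 ⇒ r1c9=9.
Step 10. [r3c7∈{7}] r3c7 has the single candidate 7 ⇒ r3c7=7.
Step 11. [r3c9∈{5}] nothing but 5 survives at r3c9, so r3c9=5.
Step 12. [r1c8∈{1}] r1c8 is down to just 1 ⇒ r1c8=1.
Step 13. [r1c7∈{3}] r1c7 is down to just 3. So r1c7=3.
Step 14. [r9c6∈{8}] r9c6 is down to just 8. So r9c6=8.
Step 15. [r7c9∈{3}] r7c9 has the single candidate 3 ⇒ r7c9=3.
Step 16. [r7c3∈{4}] r7c3 has the single candidate 4, so r7c3=4.
Step 17. [r7c7∈{1}] r7c7 has the single candidate 1. So r7c7=1.
Step 18. [r3c8∈{8}] nothing but 8 survives at r3c8 ⇒ r3c8=8.
Step 19. [r8c4∈{5}] r8c4 has the single candidate 5. So r8c4=5.
Step 20. [r2c2∈{7}] r2c2 is down to just 7 ⇒ r2c2=7.
Step 21. [r7c8∈{5}] r7c8 has the single candidate 5, so r7c8=5.
Step 22. [r4c9∈{7}] only 7 remains possible at r4c9 ⇒ r4c9=7.
Step 23. [r9c5∈{4}] nothing but 4 survives at r9c5 ⇒ r9c5=4.
Step 24. [r3c2∈{6}] r3c2 is down to just 6. So r3c2=6.
Step 25. [r5c8∈{9}] r5c8 is down to just 9. So r5c8=9.
Step 26. [r1c6∈{2}] r1c6's peers cover all but 2, so r1c6=2.
Step 27. [r2c3∈{9}] nothing but 9 survives at r2c3 ⇒ r2c3=9.
Step 28. [r1c5∈{6}] nothing but 6 survives at r1c5. So r1c5=6.
Step 29. [r4c4∈{4}] only 4 remains possible at r4c4. So r4c4=4.
Step 30. [r2c1∈{3}] only 3 remains possible at r2c1 ⇒ r2c1=3.
Step 31. [r8c1∈{1}] r8c1's peers cover all but 1 ⇒ r8c1=1.
Step 32. [r6c5∈{8}] nothing but 8 survives at r6c5. So r6c5=8.
Step 33. [r6c1∈{6}] r6c1's peers cover all but 6, so r6c1=6.

Answer: 8 4 5 7 6 2 3 1 9 / 3 7 9 8 5 1 6 4 2 / 2 6 1 3 9 4 7 8 5 / 9 2 8 4 1 3 5 6 7 / 4 5 3 2 7 6 8 9 1 / 6 1 7 9 8 5 2 3 4 / 7 8 4 6 2 9 1 5 3 / 1 9 6 5 3 7 4 2 8 / 5 3 2 1 4 8 9 7 6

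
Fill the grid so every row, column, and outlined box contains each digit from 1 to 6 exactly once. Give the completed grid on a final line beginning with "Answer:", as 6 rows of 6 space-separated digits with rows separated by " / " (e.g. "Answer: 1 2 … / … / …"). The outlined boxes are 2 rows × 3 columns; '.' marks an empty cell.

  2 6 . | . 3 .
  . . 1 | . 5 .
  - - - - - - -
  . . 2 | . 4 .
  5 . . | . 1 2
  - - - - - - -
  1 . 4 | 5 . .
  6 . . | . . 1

Step 1. [r3c1∈{3}] nothing but 3 survives at r3c1. So r3c1=3.
Step 2. [r6c3∈{3,5}] col 3 places 3 nowhere but r6c3. So r6c3=3.
Step 3. [r2c1∈{4}] only 4 remains possible at r2c1 ⇒ r2c1=4.
Step 4. [r6c5∈{2}] r6c5 has the single candidate 2, so r6c5=2.
Step 5. [r3c4∈{6}] r3c4 has the single candidate 6, so r3c4=6.
Step 6. [r5c6∈{3,6}] 3 has one home in row 5: r5c6. So r5c6=3.
Step 7. [r6c4∈{4}] r6c4 has the single candidate 4. So r6c4=4.
Step 8. [r4c3∈{6}] only 6 remains possible at r4c3, so r4c3=6.
Step 9. [r1c6∈{4}] r1c6 is down to just 4. So r1c6=4.
Step 10. [r6c2∈{5}] only 5 remains possible at r6c2, so r6c2=5.
Step 11. [r4c4∈{3}] r4c4's peers cover all but 3 ⇒ r4c4=3.
Step 12. [r5c2∈{2}] r5c2 is down to just 2 ⇒ r5c2=2.
Step 13. [r3c6∈{5}] r3c6 is down to just 5. So r3c6=5.
Step 14. [r2c4∈{2}] r2c4's peers cover all but 2, so r2c4=2.
Step 15. [r4c2∈{4}] nothing but 4 survives at r4c2. So r4c2=4.
Step 16. [r3c2∈{1}] r3c2's peers cover all but 1 ⇒ r3c2=1.
Step 17. [r5c5∈{6}] only 6 remains possible at r5c5, so r5c5=6.
Step 18. [r2c2∈{3}] only 3 remains possible at r2c2. So r2c2=3.
Step 19. [r1c3∈{5}] r1c3's peers cover all but 5 ⇒ r1c3=5.
Step 20. [r1c4∈{1}] r1c4 has the single candidate 1. So r1c4=1.
Step 21. [r2c6∈{6}] nothing but 6 survives at r2c6. So r2c6=6.

Answer: 2 6 5 1 3 4 / 4 3 1 2 5 6 / 3 1 2 6 4 5 / 5 4 6 3 1 2 / 1 2 4 5 6 3 / 6 5 3 4 2 1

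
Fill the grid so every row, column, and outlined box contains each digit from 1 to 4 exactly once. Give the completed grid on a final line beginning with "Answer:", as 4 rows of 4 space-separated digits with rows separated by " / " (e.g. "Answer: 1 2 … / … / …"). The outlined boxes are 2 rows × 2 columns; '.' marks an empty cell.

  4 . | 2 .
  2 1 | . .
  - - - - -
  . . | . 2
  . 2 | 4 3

Step 1. [r3c1∈{1,3}] col 1 places 3 nowhere but r3c1. So r3c1=3.
Step 2. [r3c3∈{1}] r3c3's peers cover all but 1 ⇒ r3c3=1.
Step 3. [r2c3∈{3}] r2c3's peers cover all but 3 ⇒ r2c3=3.
Step 4. [r1c2∈{3}] only 3 remains possible at r1c2. So r1c2=3.
Step 5. [r2c4∈{4}] r2c4 has the single candidate 4. So r2c4=4.
Step 6. [r4c1∈{1}] nothing but 1 survives at r4c1, so r4c1=1.
Step 7. [r3c2∈{4}] r3c2 is down to just 4. So r3c2=4.
Step 8. [r1c4∈{1}] nothing but 1 survives at r1c4. So r1c4=1.

Answer: 4 3 2 1 / 2 1 3 4 / 3 4 1 2 / 1 2 4 3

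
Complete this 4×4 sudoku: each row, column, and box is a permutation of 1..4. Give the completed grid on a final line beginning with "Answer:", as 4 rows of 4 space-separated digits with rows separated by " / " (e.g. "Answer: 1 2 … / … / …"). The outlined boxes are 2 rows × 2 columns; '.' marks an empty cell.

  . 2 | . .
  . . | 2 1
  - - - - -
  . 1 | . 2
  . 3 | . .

Step 1. [r3c1∈{4}] r3c1 is down to just 4, so r3c1=4.
Step 2. [r1c4∈{3,4}] across col 4, 3 lands solely at r1c4 ⇒ r1c4=3.
Step 3. [r1c3∈{4}] r1c3 is down to just 4, so r1c3=4.
Step 4. [r2c1∈{3}] only 3 remains possible at r2c1. So r2c1=3.
Step 5. [r2c2∈{4}] r2c2's peers cover all but 4, so r2c2=4.
Step 6. [r3c3∈{3}] r3c3 has the single candidate 3 ⇒ r3c3=3.
Step 7. [r4c1∈{2}] r4c1 has the single candidate 2 ⇒ r4c1=2.
Step 8. [r4c3∈{1}] only 1 remains possible at r4c3 ⇒ r4c3=1.
Step 9. [r4c4∈{4}] only 4 remains possible at r4c4, so r4c4=4.
Step 10. [r1c1∈{1}] nothing but 1 survives at r1c1 ⇒ r1c1=1.

Answer: 1 2 4 3 / 3 4 2 1 / 4 1 3 2 / 2 3 1 4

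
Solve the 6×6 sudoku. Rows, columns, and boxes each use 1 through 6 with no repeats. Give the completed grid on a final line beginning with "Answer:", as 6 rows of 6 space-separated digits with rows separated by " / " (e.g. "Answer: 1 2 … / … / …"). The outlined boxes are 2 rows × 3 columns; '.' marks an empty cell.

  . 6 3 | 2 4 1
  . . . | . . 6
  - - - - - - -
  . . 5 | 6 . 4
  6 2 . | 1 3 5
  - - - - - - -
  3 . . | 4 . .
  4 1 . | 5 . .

Step 1. [r5c6∈{2}] nothing but 2 survives at r5c6, so r5c6=2.
Step 2. [r2c3∈{1,2,4}] in col 3, 1 fits only at r2c3 ⇒ r2c3=1.
Step 3. [r1c1∈{5}] r1c1 has the single candidate 5, so r1c1=5.
Step 4. [r5c3∈{6}] only 6 remains possible at r5c3 ⇒ r5c3=6.
Step 5. [r3c5∈{2}] r3c5 is down to just 2, so r3c5=2.
Step 6. [r6c3∈{2}] nothing but 2 survives at r6c3. So r6c3=2.
Step 7. [r3c1∈{1}] nothing but 1 survives at r3c1 ⇒ r3c1=1.
Step 8. [r5c2∈{5}] only 5 remains possible at r5c2. So r5c2=5.
Step 9. [r2c5∈{5}] r2c5's peers cover all but 5. So r2c5=5.
Step 10. [r5c5∈{1}] r5c5 is down to just 1. So r5c5=1.
Step 11. [r3c2∈{3}] r3c2's peers cover all but 3. So r3c2=3.
Step 12. [r4c3∈{4}] r4c3 has the single candidate 4, so r4c3=4.
Step 13. [r2c2∈{4}] only 4 remains possible at r2c2, so r2c2=4.
Step 14. [r6c6∈{3}] nothing but 3 survives at r6c6, so r6c6=3.
Step 15. [r2c4∈{3}] r2c4's peers cover all but 3, so r2c4=3.
Step 16. [r6c5∈{6}] r6c5 is down to just 6 ⇒ r6c5=6.
Step 17. [r2c1∈{2}] r2c1 is down to just 2. So r2c1=2.

Answer: 5 6 3 2 4 1 / 2 4 1 3 5 6 / 1 3 5 6 2 4 / 6 2 4 1 3 5 / 3 5 6 4 1 2 / 4 1 2 5 6 3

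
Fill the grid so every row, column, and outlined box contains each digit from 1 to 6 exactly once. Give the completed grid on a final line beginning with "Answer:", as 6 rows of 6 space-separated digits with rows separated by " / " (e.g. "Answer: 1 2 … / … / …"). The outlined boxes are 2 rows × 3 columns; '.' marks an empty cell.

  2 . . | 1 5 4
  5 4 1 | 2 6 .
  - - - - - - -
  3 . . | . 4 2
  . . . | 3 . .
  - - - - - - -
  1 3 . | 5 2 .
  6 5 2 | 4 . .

Step 1. [r1c2∈{6}] nothing but 6 survives at r1c2 ⇒ r1c2=6.
Step 2. [r4c5∈{1}] r4c5's peers cover all but 1. So r4c5=1.
Step 3. [r4c6∈{5,6}] across col 6, 5 lands solely at r4c6. So r4c6=5.
Step 4. [r4c3∈{4,6}] row 4 places 6 nowhere but r4c3 ⇒ r4c3=6.
Step 5. [r6c5∈{3}] nothing but 3 survives at r6c5, so r6c5=3.
Step 6. [r5c6∈{6}] r5c6 has the single candidate 6. So r5c6=6.
Step 7. [r2c6∈{3}] only 3 remains possible at r2c6 ⇒ r2c6=3.
Step 8. [r6c6∈{1}] r6c6 is down to just 1. So r6c6=1.
Step 9. [r3c4∈{6}] r3c4 has the single candidate 6 ⇒ r3c4=6.
Step 10. [r4c1∈{4}] only 4 remains possible at r4c1, so r4c1=4.
Step 11. [r4c2∈{2}] nothing but 2 survives at r4c2 ⇒ r4c2=2.
Step 12. [r1c3∈{3}] only 3 remains possible at r1c3. So r1c3=3.
Step 13. [r5c3∈{4}] nothing but 4 survives at r5c3 ⇒ r5c3=4.
Step 14. [r3c3∈{5}] nothing but 5 survives at r3c3. So r3c3=5.
Step 15. [r3c2∈{1}] r3c2 is down to just 1. So r3c2=1.

Answer: 2 6 3 1 5 4 / 5 4 1 2 6 3 / 3 1 5 6 4 2 / 4 2 6 3 1 5 / 1 3 4 5 2 6 / 6 5 2 4 3 1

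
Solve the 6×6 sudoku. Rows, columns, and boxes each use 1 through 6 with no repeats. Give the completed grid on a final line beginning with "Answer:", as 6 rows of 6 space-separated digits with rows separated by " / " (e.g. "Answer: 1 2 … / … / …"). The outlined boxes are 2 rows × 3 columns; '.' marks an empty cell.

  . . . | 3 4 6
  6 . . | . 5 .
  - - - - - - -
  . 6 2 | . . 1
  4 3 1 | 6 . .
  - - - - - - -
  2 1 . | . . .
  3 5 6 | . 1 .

Step 1. [r2c6∈{2}] nothing but 2 survives at r2c6, so r2c6=2.
Step 2. [r5c3∈{4}] only 4 remains possible at r5c3 ⇒ r5c3=4.
Step 3. [r4c6∈{5}] nothing but 5 survives at r4c6 ⇒ r4c6=5.
Step 4. [r1c1∈{1,5}] across row 1, 1 lands solely at r1c1 ⇒ r1c1=1.
Step 5. [r6c4∈{2,4}] row 6 places 2 nowhere but r6c4, so r6c4=2.
Step 6. [r5c5∈{3,6}] r5c5 is the only open cell in row 5 admitting 6, so r5c5=6.
Step 7. [r4c5∈{2}] r4c5 has the single candidate 2, so r4c5=2.
Step 8. [r3c4∈{4}] only 4 remains possible at r3c4. So r3c4=4.
Step 9. [r3c1∈{5}] r3c1 has the single candidate 5. So r3c1=5.
Step 10. [r6c6∈{4}] r6c6's peers cover all but 4, so r6c6=4.
Step 11. [r5c6∈{3}] r5c6's peers cover all but 3, so r5c6=3.
Step 12. [r2c4∈{1}] r2c4 has the single candidate 1 ⇒ r2c4=1.
Step 13. [r2c2∈{4}] r2c2 is down to just 4, so r2c2=4.
Step 14. [r5c4∈{5}] r5c4's peers cover all but 5 ⇒ r5c4=5.
Step 15. [r1c3∈{5}] r1c3's peers cover all but 5, so r1c3=5.
Step 16. [r3c5∈{3}] nothing but 3 survives at r3c5, so r3c5=3.
Step 17. [r1c2∈{2}] r1c2 has the single candidate 2 ⇒ r1c2=2.
Step 18. [r2c3∈{3}] nothing but 3 survives at r2c3, so r2c3=3.

Answer: 1 2 5 3 4 6 / 6 4 3 1 5 2 / 5 6 2 4 3 1 / 4 3 1 6 2 5 / 2 1 4 5 6 3 / 3 5 6 2 1 4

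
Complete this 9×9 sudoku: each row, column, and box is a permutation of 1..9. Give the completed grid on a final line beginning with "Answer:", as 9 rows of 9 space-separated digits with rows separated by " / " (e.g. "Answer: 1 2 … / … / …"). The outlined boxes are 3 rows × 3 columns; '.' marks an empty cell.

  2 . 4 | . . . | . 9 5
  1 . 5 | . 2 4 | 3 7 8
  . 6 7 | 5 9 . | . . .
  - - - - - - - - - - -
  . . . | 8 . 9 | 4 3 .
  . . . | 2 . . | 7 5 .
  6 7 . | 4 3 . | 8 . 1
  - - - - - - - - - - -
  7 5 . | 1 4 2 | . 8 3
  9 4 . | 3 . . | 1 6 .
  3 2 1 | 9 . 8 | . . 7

Step 1. [r4c5∈{1,5,6,7}] 7 has one home in row 4: r4c5. So r4c5=7.
Step 2. [r9c5∈{5,6}] row 9 places 6 nowhere but r9c5. So r9c5=6.
Step 3. [r5c3∈{3,8,9}] col 3 places 3 nowhere but r5c3 ⇒ r5c3=3.
Step 4. [r5c6∈{1,6}] r5c6 is the only open cell in box 5 admitting 6 ⇒ r5c6=6.
Step 5. [r6c8∈{2}] only 2 remains possible at r6c8 ⇒ r6c8=2.
Step 6. [r3c6∈{1,3}] r3c6 is the only open cell in row 3 admitting 3. So r3c6=3.
Step 7. [r8c6∈{5,7}] row 8 places 7 nowhere but r8c6, so r8c6=7.
Step 8. [r5c5∈{1}] only 1 remains possible at r5c5, so r5c5=1.
Step 9. [r3c1∈{8}] r3c1's peers cover all but 8. So r3c1=8.
Step 10. [r3c9∈{2,4}] 4 has one home in col 9: r3c9. So r3c9=4.
Step 11. [r5c9∈{9}] only 9 remains possible at r5c9 ⇒ r5c9=9.
Step 12. [r2c4∈{6}] r2c4's peers cover all but 6 ⇒ r2c4=6.
Step 13. [r3c7∈{2}] r3c7 has the single candidate 2. So r3c7=2.
Step 14. [r6c3∈{9}] r6c3 is down to just 9 ⇒ r6c3=9.
Step 15. [r4c9∈{6}] r4c9 has the single candidate 6 ⇒ r4c9=6.
Step 16. [r5c1∈{4}] r5c1's peers cover all but 4. So r5c1=4.
Step 17. [r9c8∈{4}] r9c8's peers cover all but 4. So r9c8=4.
Step 18. [r9c7∈{5}] r9c7 has the single candidate 5, so r9c7=5.
Step 19. [r8c5∈{5}] nothing but 5 survives at r8c5. So r8c5=5.
Step 20. [r4c3∈{2}] r4c3's peers cover all but 2, so r4c3=2.
Step 21. [r1c2∈{3}] nothing but 3 survives at r1c2, so r1c2=3.
Step 22. [r1c7∈{6}] nothing but 6 survives at r1c7 ⇒ r1c7=6.
Step 23. [r7c3∈{6}] r7c3 has the single candidate 6. So r7c3=6.
Step 24. [r2c2∈{9}] r2c2 has the single candidate 9, so r2c2=9.
Step 25. [r4c2∈{1}] only 1 remains possible at r4c2, so r4c2=1.
Step 26. [r4c1∈{5}] r4c1's peers cover all but 5. So r4c1=5.
Step 27. [r1c6∈{1}] r1c6 has the single candidate 1 ⇒ r1c6=1.
Step 28. [r8c3∈{8}] only 8 remains possible at r8c3, so r8c3=8.
Step 29. [r3c8∈{1}] nothing but 1 survives at r3c8, so r3c8=1.
Step 30. [r1c4∈{7}] r1c4 has the single candidate 7. So r1c4=7.
Step 31. [r5c2∈{8}] only 8 remains possible at r5c2. So r5c2=8.
Step 32. [r1c5∈{8}] r1c5 has the single candidate 8. So r1c5=8.
Step 33. [r7c7∈{9}] nothing but 9 survives at r7c7 ⇒ r7c7=9.
Step 34. [r6c6∈{5}] r6c6 has the single candidate 5 ⇒ r6c6=5.
Step 35. [r8c9∈{2}] r8c9 has the single candidate 2 ⇒ r8c9=2.

Answer: 2 3 4 7 8 1 6 9 5 / 1 9 5 6 2 4 3 7 8 / 8 6 7 5 9 3 2 1 4 / 5 1 2 8 7 9 4 3 6 / 4 8 3 2 1 6 7 5 9 / 6 7 9 4 3 5 8 2 1 / 7 5 6 1 4 2 9 8 3 / 9 4 8 3 5 7 1 6 2 / 3 2 1 9 6 8 5 4 7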